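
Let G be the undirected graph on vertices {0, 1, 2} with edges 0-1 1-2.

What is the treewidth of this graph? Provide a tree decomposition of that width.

Treewidth 1.
One such decomposition:
Bags: B1 = {0, 1}  B2 = {1, 2}
Tree: B1–B2

Every bag has size at most 2, so the width is 2 − 1 = 1 and tw(G) ≤ 1. G has an edge, so its treewidth is at least 1. The upper and lower bounds meet at 1, so that is the treewidth.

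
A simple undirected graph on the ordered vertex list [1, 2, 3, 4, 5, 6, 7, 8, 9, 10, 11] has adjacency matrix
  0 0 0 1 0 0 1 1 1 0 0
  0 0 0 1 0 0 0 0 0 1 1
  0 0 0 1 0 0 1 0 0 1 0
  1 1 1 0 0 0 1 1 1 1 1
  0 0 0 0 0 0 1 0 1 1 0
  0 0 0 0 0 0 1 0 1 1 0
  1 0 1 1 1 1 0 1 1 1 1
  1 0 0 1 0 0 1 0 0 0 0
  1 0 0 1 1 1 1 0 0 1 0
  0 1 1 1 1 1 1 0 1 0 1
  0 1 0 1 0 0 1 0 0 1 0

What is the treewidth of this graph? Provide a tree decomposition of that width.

Treewidth 3.
One such decomposition:
Bags: B1 = {1, 4, 7, 9}  B2 = {4, 7, 9, 10}  B3 = {1, 4, 7, 8}  B4 = {4, 7, 10, 11}  B5 = {3, 4, 7, 10}  B6 = {5, 7, 9, 10}  B7 = {6, 7, 9, 10}  B8 = {2, 4, 10, 11}
Tree: B1–B2, B1–B3, B2–B4, B4–B5, B2–B6, B6–B7, B4–B8

The largest bag has 4 vertices, giving width 3; this decomposition certifies tw(G) ≤ 3. For the lower bound, the 4 vertices {2, 4, 10, 11} are pairwise adjacent, and any tree decomposition puts a clique entirely inside one bag — forcing width ≥ 3. Hence tw(G) = 3 exactly.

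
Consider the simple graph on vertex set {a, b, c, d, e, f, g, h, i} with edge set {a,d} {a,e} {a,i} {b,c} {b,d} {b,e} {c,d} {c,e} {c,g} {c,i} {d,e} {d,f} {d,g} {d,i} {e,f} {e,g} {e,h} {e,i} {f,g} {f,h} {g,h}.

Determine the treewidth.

A width-3 tree decomposition is:
Bags: B1 = {c, d, e, i}  B2 = {c, d, e, g}  B3 = {d, e, f, g}  B4 = {e, f, g, h}  B5 = {b, c, d, e}  B6 = {a, d, e, i}
Tree: B1–B2, B2–B3, B3–B4, B2–B5, B1–B6
Each bag holds 4 vertices, so the decomposition has width 3, which upper-bounds the treewidth. For the lower bound, the 4 vertices {a, d, e, i} are pairwise adjacent, and any tree decomposition puts a clique entirely inside one bag — forcing width ≥ 3. Hence tw(G) = 3 exactly.

3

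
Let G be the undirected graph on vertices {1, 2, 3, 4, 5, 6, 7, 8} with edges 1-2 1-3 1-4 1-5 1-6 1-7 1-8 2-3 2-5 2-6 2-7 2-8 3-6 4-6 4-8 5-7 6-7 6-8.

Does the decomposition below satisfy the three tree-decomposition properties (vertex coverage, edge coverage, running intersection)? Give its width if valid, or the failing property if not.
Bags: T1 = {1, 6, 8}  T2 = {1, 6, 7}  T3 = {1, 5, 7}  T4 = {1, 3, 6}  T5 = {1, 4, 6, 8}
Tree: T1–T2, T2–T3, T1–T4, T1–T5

No — vertex 2 appears in no bag.

A tree decomposition must satisfy three properties: every vertex lies in some bag; for every edge, both endpoints lie together in some bag; and for every vertex, the bags containing it form a connected subtree. Here vertex 2 appears in no bag, so the decomposition is invalid.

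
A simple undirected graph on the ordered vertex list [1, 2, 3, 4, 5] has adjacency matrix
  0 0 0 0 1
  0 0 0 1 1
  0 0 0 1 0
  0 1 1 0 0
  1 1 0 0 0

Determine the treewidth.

A width-1 tree decomposition is:
Bags: B1 = {1, 5}  B2 = {2, 5}  B3 = {2, 4}  B4 = {3, 4}
Tree: B1–B2, B2–B3, B3–B4
The largest bag has 2 vertices, giving width 1; this decomposition certifies tw(G) ≤ 1. G has an edge, so its treewidth is at least 1. The upper and lower bounds meet at 1, so that is the treewidth.

1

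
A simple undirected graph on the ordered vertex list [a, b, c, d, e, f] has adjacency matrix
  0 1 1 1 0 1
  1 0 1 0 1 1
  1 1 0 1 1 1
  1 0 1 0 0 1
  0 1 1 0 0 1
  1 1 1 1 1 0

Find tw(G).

A width-3 tree decomposition is:
Bags: B1 = {a, c, d, f}  B2 = {a, b, c, f}  B3 = {b, c, e, f}
Tree: B1–B2, B2–B3
Each bag holds 4 vertices, so the decomposition has width 3, which upper-bounds the treewidth. For the lower bound, the 4 vertices {b, c, e, f} are pairwise adjacent, and any tree decomposition puts a clique entirely inside one bag — forcing width ≥ 3. Hence tw(G) = 3 exactly.

3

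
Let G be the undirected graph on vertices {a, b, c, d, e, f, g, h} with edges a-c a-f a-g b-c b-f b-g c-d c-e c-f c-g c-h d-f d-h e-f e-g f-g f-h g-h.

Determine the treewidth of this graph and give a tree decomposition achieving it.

Treewidth 3.
One such decomposition:
Bags: B1 = {b, c, f, g}  B2 = {a, c, f, g}  B3 = {c, f, g, h}  B4 = {c, e, f, g}  B5 = {c, d, f, h}
Tree: B1–B2, B1–B3, B2–B4, B3–B5

Every bag has size at most 4, so the width is 4 − 1 = 3 and tw(G) ≤ 3. Conversely, {c, d, f, h} is a clique of size 4, and the vertices of any clique must share a bag in every tree decomposition; so some bag has ≥ 4 vertices and tw(G) ≥ 3. Therefore the treewidth is 3.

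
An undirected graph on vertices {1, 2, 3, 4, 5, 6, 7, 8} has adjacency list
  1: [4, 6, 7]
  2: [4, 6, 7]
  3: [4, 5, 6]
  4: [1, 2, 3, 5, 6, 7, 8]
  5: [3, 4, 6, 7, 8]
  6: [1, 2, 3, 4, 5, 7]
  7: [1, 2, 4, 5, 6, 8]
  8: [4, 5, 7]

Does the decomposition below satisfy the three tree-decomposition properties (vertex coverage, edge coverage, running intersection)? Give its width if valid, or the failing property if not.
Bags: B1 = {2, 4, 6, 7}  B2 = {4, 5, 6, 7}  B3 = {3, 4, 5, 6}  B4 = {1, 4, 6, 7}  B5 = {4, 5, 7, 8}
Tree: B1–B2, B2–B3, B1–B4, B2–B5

Yes; width 3.

Vertex coverage: the bags together contain {1, 2, 3, 4, 5, 6, 7, 8}, the full vertex set. Edge coverage: each edge of G has both endpoints in at least one bag. Running intersection: for every vertex, the bags containing it form a connected subtree. All three properties hold, so this is a valid tree decomposition of width max|bag| − 1 = 3, and hence tw(G) ≤ 3.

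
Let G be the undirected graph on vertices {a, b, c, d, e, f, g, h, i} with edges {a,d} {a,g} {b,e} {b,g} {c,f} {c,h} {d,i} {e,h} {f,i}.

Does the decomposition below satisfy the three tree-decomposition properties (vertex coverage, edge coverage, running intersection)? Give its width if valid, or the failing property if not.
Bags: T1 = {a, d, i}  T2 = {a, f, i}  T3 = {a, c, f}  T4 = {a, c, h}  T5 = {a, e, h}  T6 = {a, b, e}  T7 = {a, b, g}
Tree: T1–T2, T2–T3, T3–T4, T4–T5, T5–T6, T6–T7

Every vertex of G appears in some bag (union = {a, b, c, d, e, f, g, h, i}); every edge is covered by a bag; and for each vertex v the set of bags containing v is connected in the bag tree. The decomposition is therefore valid. The largest bag has 3 vertices, so the width is 2.

Yes; width 2.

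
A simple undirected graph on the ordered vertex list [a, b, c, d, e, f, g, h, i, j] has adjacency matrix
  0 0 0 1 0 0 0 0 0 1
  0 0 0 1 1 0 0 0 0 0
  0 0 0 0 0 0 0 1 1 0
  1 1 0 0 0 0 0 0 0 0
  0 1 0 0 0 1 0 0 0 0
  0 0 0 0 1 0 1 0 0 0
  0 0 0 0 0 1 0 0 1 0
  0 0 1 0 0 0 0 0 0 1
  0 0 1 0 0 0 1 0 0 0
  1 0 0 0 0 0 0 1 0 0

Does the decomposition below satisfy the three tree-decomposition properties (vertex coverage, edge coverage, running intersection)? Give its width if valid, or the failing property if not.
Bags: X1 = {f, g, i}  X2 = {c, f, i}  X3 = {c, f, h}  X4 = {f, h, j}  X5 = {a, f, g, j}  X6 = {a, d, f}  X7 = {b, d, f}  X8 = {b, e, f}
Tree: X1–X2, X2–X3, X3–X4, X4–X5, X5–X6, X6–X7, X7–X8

No — bags containing vertex g are not connected in the tree.

A tree decomposition must satisfy three properties: every vertex lies in some bag; for every edge, both endpoints lie together in some bag; and for every vertex, the bags containing it form a connected subtree. Here bags containing vertex g are not connected in the tree, so the decomposition is invalid.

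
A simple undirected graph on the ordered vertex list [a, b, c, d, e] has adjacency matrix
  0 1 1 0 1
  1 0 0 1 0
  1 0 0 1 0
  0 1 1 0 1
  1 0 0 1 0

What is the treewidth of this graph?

2

A width-2 tree decomposition is:
Bags: B1 = {a, d, e}  B2 = {a, c, d}  B3 = {a, b, d}
Tree: B1–B2, B2–B3
Every bag has size at most 3, so the width is 3 − 1 = 2 and tw(G) ≤ 2. For the lower bound, G contains the cycle d–e–a–c–d, so G is not a forest; only forests have treewidth ≤ 1, hence tw(G) ≥ 2. Hence tw(G) = 2 exactly.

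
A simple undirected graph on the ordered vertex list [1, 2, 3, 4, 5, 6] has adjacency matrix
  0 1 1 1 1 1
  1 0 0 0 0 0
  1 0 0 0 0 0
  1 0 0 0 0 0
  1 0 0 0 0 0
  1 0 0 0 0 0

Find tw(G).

A width-1 tree decomposition is:
Bags: B1 = {1, 4}  B2 = {1, 6}  B3 = {1, 3}  B4 = {1, 2}  B5 = {1, 5}
Tree: B1–B2, B2–B3, B2–B4, B3–B5
The largest bag has 2 vertices, giving width 1; this decomposition certifies tw(G) ≤ 1. G has an edge, so its treewidth is at least 1. The upper and lower bounds meet at 1, so that is the treewidth.

1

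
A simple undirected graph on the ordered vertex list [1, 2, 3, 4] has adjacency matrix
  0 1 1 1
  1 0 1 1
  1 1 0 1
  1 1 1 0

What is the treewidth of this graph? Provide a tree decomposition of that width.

A single bag containing all 4 vertices is trivially a valid decomposition of width 3. For the lower bound, the 4 vertices {1, 2, 3, 4} are pairwise adjacent, and any tree decomposition puts a clique entirely inside one bag — forcing width ≥ 3. The upper and lower bounds meet at 3, so that is the treewidth.

Treewidth 3.
One optimal decomposition is:
Bags: B1 = {1, 2, 3, 4}
Tree: (single bag)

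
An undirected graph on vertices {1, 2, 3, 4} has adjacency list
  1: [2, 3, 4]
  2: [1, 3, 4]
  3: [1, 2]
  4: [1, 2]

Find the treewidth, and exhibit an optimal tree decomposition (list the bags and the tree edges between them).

Each bag holds 3 vertices, so the decomposition has width 2, which upper-bounds the treewidth. Conversely, {1, 2, 3} is a clique of size 3, and the vertices of any clique must share a bag in every tree decomposition; so some bag has ≥ 3 vertices and tw(G) ≥ 2. Hence tw(G) = 2 exactly.

Treewidth 2.
One optimal decomposition is:
Bags: B1 = {1, 2, 3}  B2 = {1, 2, 4}
Tree: B1–B2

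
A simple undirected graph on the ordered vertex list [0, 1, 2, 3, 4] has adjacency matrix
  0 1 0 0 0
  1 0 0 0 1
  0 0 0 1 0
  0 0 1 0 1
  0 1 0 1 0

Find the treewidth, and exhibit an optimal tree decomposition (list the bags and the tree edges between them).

Treewidth 1.
One optimal decomposition is:
Bags: B1 = {0, 1}  B2 = {1, 4}  B3 = {3, 4}  B4 = {2, 3}
Tree: B1–B2, B2–B3, B3–B4

Every bag has size at most 2, so the width is 2 − 1 = 1 and tw(G) ≤ 1. G has an edge, so its treewidth is at least 1. The upper and lower bounds meet at 1, so that is the treewidth.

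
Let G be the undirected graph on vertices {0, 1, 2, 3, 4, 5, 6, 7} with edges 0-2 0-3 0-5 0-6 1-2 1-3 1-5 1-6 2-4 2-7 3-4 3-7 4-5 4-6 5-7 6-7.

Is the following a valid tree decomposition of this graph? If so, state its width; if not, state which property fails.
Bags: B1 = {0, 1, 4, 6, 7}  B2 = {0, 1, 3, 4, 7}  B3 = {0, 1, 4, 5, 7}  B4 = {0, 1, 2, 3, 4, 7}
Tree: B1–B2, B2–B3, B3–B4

No — bags containing vertex 3 are not connected in the tree.

A tree decomposition must satisfy three properties: every vertex lies in some bag; for every edge, both endpoints lie together in some bag; and for every vertex, the bags containing it form a connected subtree. Here bags containing vertex 3 are not connected in the tree, so the decomposition is invalid.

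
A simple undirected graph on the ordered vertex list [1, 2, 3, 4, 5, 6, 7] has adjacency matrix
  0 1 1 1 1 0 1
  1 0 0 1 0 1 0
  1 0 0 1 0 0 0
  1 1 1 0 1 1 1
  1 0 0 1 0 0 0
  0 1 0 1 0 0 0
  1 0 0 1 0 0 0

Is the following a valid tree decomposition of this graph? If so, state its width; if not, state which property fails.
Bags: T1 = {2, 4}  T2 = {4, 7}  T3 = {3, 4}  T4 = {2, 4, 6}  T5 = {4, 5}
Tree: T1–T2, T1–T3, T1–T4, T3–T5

No — vertex 1 appears in no bag.

A tree decomposition must satisfy three properties: every vertex lies in some bag; for every edge, both endpoints lie together in some bag; and for every vertex, the bags containing it form a connected subtree. Here vertex 1 appears in no bag, so the decomposition is invalid.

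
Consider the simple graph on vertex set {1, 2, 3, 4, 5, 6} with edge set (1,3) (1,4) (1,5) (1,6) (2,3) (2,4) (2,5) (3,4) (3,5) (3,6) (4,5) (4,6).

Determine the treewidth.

A width-3 tree decomposition is:
Bags: B1 = {2, 3, 4, 5}  B2 = {1, 3, 4, 5}  B3 = {1, 3, 4, 6}
Tree: B1–B2, B2–B3
Each bag holds 4 vertices, so the decomposition has width 3, which upper-bounds the treewidth. Conversely, {1, 3, 4, 5} is a clique of size 4, and the vertices of any clique must share a bag in every tree decomposition; so some bag has ≥ 4 vertices and tw(G) ≥ 3. Combining the bounds, tw(G) = 3.

3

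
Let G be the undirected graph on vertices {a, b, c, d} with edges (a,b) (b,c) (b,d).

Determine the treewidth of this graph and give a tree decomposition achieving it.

Treewidth 1.
One such decomposition:
Bags: B1 = {a, b}  B2 = {b, c}  B3 = {b, d}
Tree: B1–B2, B2–B3

Each bag holds 2 vertices, so the decomposition has width 1, which upper-bounds the treewidth. Since G has at least one edge (e.g. b–a), it is not an edgeless graph, so tw(G) ≥ 1. Combining the bounds, tw(G) = 1.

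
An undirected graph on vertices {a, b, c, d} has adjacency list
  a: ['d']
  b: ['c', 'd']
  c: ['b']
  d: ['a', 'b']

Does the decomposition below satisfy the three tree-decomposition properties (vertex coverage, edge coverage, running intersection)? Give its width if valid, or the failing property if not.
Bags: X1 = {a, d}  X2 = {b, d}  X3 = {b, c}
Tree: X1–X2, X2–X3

Yes; width 1.

Every vertex of G appears in some bag (union = {a, b, c, d}); every edge is covered by a bag; and for each vertex v the set of bags containing v is connected in the bag tree. The decomposition is therefore valid. The largest bag has 2 vertices, so the width is 1.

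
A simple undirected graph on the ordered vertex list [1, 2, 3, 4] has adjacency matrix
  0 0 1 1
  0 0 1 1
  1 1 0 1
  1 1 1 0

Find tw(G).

A width-2 tree decomposition is:
Bags: B1 = {2, 3, 4}  B2 = {1, 3, 4}
Tree: B1–B2
Every bag has size at most 3, so the width is 3 − 1 = 2 and tw(G) ≤ 2. For the lower bound, the 3 vertices {1, 3, 4} are pairwise adjacent, and any tree decomposition puts a clique entirely inside one bag — forcing width ≥ 2. The upper and lower bounds meet at 2, so that is the treewidth.

2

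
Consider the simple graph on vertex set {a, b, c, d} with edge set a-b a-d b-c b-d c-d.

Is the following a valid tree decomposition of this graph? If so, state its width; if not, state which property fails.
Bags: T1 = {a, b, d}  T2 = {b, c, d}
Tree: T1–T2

Checking the three conditions: (i) the bags cover all of {a, b, c, d}; (ii) for each edge, some bag contains both endpoints; (iii) the bags containing any fixed vertex form a subtree. All hold, so the decomposition is valid with width 3 − 1 = 2.

Yes; width 2.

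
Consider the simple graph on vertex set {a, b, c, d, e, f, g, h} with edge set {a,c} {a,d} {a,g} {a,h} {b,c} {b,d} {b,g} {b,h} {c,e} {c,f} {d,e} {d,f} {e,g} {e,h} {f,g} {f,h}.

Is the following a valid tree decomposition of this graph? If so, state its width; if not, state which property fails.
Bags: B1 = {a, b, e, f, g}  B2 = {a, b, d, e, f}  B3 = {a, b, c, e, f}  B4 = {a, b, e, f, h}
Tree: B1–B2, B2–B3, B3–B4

Yes; width 4.

Checking the three conditions: (i) the bags cover all of {a, b, c, d, e, f, g, h}; (ii) for each edge, some bag contains both endpoints; (iii) the bags containing any fixed vertex form a subtree. All hold, so the decomposition is valid with width 5 − 1 = 4.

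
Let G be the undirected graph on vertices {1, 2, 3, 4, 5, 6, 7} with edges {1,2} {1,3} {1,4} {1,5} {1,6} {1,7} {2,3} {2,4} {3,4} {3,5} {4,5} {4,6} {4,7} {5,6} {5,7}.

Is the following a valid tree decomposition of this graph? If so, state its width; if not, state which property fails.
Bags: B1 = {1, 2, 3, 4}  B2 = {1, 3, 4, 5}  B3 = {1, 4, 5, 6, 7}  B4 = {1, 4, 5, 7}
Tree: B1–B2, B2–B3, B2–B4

A tree decomposition must satisfy three properties: every vertex lies in some bag; for every edge, both endpoints lie together in some bag; and for every vertex, the bags containing it form a connected subtree. Here bags containing vertex 7 are not connected in the tree, so the decomposition is invalid.

No — bags containing vertex 7 are not connected in the tree.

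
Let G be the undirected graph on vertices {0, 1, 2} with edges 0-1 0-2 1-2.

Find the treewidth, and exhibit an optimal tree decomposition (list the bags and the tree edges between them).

Treewidth 2.
One such decomposition:
Bags: B1 = {0, 1, 2}
Tree: (single bag)

A single bag containing all 3 vertices is trivially a valid decomposition of width 2. On the other hand G contains the 3-clique {0, 1, 2}. A clique must lie in a single bag of any decomposition, so no decomposition can have width below 2. The upper and lower bounds meet at 2, so that is the treewidth.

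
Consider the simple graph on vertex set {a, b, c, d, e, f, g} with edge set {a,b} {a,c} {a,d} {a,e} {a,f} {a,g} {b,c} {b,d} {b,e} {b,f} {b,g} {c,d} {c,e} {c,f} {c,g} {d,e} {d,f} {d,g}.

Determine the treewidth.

4

A width-4 tree decomposition is:
Bags: B1 = {a, b, c, d, f}  B2 = {a, b, c, d, e}  B3 = {a, b, c, d, g}
Tree: B1–B2, B1–B3
Each bag holds 5 vertices, so the decomposition has width 4, which upper-bounds the treewidth. For the lower bound, the 5 vertices {a, b, c, d, g} are pairwise adjacent, and any tree decomposition puts a clique entirely inside one bag — forcing width ≥ 4. Combining the bounds, tw(G) = 4.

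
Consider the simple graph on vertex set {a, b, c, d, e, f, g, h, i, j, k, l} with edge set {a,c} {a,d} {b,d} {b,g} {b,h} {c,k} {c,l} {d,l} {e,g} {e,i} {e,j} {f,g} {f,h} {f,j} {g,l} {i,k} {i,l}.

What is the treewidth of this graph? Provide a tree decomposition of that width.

The largest bag has 4 vertices, giving width 3; this decomposition certifies tw(G) ≤ 3. For the lower bound: the 4 vertex sets {f,h,j}, {e}, {g}, {b,d,i,l} are disjoint, each induces a connected subgraph, and every pair is joined by at least one edge of G. Contracting each set to a single vertex therefore yields K_{4} as a minor, and since treewidth is minor-monotone, tw(G) ≥ tw(K_{4}) = 3. Therefore the treewidth is 3.

Treewidth 3.
One such decomposition:
Bags: B1 = {e, f, h, j}  B2 = {e, f, g, h}  B3 = {b, e, g, h}  B4 = {b, e, g, i}  B5 = {b, g, i, l}  B6 = {b, d, i, l}  B7 = {d, i, k, l}  B8 = {c, d, k, l}  B9 = {a, c, d, k}
Tree: B1–B2, B2–B3, B3–B4, B4–B5, B5–B6, B6–B7, B7–B8, B8–B9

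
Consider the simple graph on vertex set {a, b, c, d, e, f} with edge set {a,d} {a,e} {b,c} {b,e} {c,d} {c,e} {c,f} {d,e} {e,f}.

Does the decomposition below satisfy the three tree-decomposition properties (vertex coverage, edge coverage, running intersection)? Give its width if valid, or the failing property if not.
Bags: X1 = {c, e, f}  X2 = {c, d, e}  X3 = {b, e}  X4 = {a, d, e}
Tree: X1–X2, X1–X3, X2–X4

A tree decomposition must satisfy three properties: every vertex lies in some bag; for every edge, both endpoints lie together in some bag; and for every vertex, the bags containing it form a connected subtree. Here edge (c,b) lies in no bag, so the decomposition is invalid.

No — edge (c,b) lies in no bag.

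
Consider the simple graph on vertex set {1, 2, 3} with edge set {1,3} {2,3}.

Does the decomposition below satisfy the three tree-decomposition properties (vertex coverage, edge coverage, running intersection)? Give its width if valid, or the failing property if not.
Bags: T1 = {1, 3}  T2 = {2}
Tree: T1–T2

No — edge (3,2) lies in no bag.

A tree decomposition must satisfy three properties: every vertex lies in some bag; for every edge, both endpoints lie together in some bag; and for every vertex, the bags containing it form a connected subtree. Here edge (3,2) lies in no bag, so the decomposition is invalid.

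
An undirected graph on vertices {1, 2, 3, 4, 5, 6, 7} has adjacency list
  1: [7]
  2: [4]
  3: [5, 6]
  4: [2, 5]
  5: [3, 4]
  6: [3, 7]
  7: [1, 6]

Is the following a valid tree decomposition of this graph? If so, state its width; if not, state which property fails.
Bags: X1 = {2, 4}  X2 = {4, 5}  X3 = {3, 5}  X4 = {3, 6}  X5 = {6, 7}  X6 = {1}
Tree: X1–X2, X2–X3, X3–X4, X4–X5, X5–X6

A tree decomposition must satisfy three properties: every vertex lies in some bag; for every edge, both endpoints lie together in some bag; and for every vertex, the bags containing it form a connected subtree. Here edge (7,1) lies in no bag, so the decomposition is invalid.

No — edge (7,1) lies in no bag.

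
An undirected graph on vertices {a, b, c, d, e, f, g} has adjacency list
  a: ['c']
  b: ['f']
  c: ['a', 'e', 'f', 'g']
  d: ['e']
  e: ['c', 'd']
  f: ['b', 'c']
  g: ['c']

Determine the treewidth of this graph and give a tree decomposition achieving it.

Treewidth 1.
One optimal decomposition is:
Bags: B1 = {c, g}  B2 = {a, c}  B3 = {c, e}  B4 = {c, f}  B5 = {b, f}  B6 = {d, e}
Tree: B1–B2, B2–B3, B3–B4, B4–B5, B3–B6

Every bag has size at most 2, so the width is 2 − 1 = 1 and tw(G) ≤ 1. Any graph with an edge has treewidth ≥ 1, and G has the edge c–g. Hence tw(G) = 1 exactly.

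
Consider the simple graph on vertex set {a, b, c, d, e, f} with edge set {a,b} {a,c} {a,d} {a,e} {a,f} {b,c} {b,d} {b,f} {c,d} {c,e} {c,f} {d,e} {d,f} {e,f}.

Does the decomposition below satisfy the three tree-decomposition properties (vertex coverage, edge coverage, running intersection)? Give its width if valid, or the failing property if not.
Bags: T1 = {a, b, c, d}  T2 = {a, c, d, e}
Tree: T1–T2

A tree decomposition must satisfy three properties: every vertex lies in some bag; for every edge, both endpoints lie together in some bag; and for every vertex, the bags containing it form a connected subtree. Here vertex f appears in no bag, so the decomposition is invalid.

No — vertex f appears in no bag.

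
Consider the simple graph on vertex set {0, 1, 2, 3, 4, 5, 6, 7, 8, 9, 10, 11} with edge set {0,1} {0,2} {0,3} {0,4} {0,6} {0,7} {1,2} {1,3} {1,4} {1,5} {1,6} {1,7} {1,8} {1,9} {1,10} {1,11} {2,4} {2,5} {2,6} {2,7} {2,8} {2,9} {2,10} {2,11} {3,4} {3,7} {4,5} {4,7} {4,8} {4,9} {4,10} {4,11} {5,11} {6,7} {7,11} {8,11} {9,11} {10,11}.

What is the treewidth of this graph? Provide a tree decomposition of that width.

Treewidth 4.
One such decomposition:
Bags: B1 = {0, 1, 2, 4, 7}  B2 = {1, 2, 4, 7, 11}  B3 = {1, 2, 4, 10, 11}  B4 = {1, 2, 4, 8, 11}  B5 = {1, 2, 4, 9, 11}  B6 = {0, 1, 3, 4, 7}  B7 = {1, 2, 4, 5, 11}  B8 = {0, 1, 2, 6, 7}
Tree: B1–B2, B2–B3, B3–B4, B3–B5, B1–B6, B2–B7, B1–B8

Each bag holds 5 vertices, so the decomposition has width 4, which upper-bounds the treewidth. On the other hand G contains the 5-clique {0, 1, 2, 4, 7}. A clique must lie in a single bag of any decomposition, so no decomposition can have width below 4. Hence tw(G) = 4 exactly.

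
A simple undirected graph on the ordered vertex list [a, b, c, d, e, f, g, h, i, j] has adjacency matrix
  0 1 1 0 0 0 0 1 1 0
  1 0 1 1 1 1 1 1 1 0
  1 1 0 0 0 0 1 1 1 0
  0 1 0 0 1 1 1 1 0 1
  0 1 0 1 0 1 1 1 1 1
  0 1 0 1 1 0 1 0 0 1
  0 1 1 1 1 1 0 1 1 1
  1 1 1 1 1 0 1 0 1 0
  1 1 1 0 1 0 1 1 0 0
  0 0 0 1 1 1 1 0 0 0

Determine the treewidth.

4

A width-4 tree decomposition is:
Bags: B1 = {b, e, g, h, i}  B2 = {b, d, e, g, h}  B3 = {b, d, e, f, g}  B4 = {b, c, g, h, i}  B5 = {d, e, f, g, j}  B6 = {a, b, c, h, i}
Tree: B1–B2, B2–B3, B1–B4, B3–B5, B4–B6
Every bag has size at most 5, so the width is 5 − 1 = 4 and tw(G) ≤ 4. Conversely, {d, e, f, g, j} is a clique of size 5, and the vertices of any clique must share a bag in every tree decomposition; so some bag has ≥ 5 vertices and tw(G) ≥ 4. Combining the bounds, tw(G) = 4.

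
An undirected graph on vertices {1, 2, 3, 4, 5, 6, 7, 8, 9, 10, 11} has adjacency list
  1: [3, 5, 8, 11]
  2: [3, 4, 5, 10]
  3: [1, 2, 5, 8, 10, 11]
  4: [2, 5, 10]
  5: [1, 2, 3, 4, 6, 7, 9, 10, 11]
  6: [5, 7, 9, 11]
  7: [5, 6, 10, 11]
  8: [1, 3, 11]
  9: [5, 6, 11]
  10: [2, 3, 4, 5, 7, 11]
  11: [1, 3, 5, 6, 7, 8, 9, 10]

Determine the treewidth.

A width-3 tree decomposition is:
Bags: B1 = {5, 6, 7, 11}  B2 = {5, 7, 10, 11}  B3 = {3, 5, 10, 11}  B4 = {1, 3, 5, 11}  B5 = {2, 3, 5, 10}  B6 = {5, 6, 9, 11}  B7 = {1, 3, 8, 11}  B8 = {2, 4, 5, 10}
Tree: B1–B2, B2–B3, B3–B4, B3–B5, B1–B6, B4–B7, B5–B8
Each bag holds 4 vertices, so the decomposition has width 3, which upper-bounds the treewidth. For the lower bound, the 4 vertices {1, 3, 8, 11} are pairwise adjacent, and any tree decomposition puts a clique entirely inside one bag — forcing width ≥ 3. Combining the bounds, tw(G) = 3.

3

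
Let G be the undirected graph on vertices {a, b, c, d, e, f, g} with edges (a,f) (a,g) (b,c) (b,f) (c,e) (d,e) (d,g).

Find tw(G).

A width-2 tree decomposition is:
Bags: B1 = {c, d, e}  B2 = {b, c, d}  B3 = {b, d, f}  B4 = {a, d, f}  B5 = {a, d, g}
Tree: B1–B2, B2–B3, B3–B4, B4–B5
Every bag has size at most 3, so the width is 3 − 1 = 2 and tw(G) ≤ 2. Since d–e–c–b–f–a–g–d is a cycle in G, G is not acyclic. Forests are exactly the graphs of treewidth ≤ 1, so tw(G) ≥ 2. Therefore the treewidth is 2.

2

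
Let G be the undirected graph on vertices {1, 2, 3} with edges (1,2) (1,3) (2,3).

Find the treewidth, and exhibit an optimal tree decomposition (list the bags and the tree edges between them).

A single bag containing all 3 vertices is trivially a valid decomposition of width 2. Conversely, {1, 2, 3} is a clique of size 3, and the vertices of any clique must share a bag in every tree decomposition; so some bag has ≥ 3 vertices and tw(G) ≥ 2. Hence tw(G) = 2 exactly.

Treewidth 2.
One optimal decomposition is:
Bags: B1 = {1, 2, 3}
Tree: (single bag)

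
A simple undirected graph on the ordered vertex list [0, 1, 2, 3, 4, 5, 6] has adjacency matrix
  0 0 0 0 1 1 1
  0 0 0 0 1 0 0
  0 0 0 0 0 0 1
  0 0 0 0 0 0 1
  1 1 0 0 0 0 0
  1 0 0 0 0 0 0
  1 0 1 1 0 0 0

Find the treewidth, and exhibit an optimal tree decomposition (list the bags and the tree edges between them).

Each bag holds 2 vertices, so the decomposition has width 1, which upper-bounds the treewidth. Since G has at least one edge (e.g. 3–6), it is not an edgeless graph, so tw(G) ≥ 1. The upper and lower bounds meet at 1, so that is the treewidth.

Treewidth 1.
Bags: B1 = {3, 6}  B2 = {0, 6}  B3 = {0, 4}  B4 = {2, 6}  B5 = {0, 5}  B6 = {1, 4}
Tree: B1–B2, B2–B3, B1–B4, B3–B5, B3–B6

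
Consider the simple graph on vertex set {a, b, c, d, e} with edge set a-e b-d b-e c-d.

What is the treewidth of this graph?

1

A width-1 tree decomposition is:
Bags: B1 = {a, e}  B2 = {b, e}  B3 = {b, d}  B4 = {c, d}
Tree: B1–B2, B2–B3, B3–B4
The largest bag has 2 vertices, giving width 1; this decomposition certifies tw(G) ≤ 1. Since G has at least one edge (e.g. a–e), it is not an edgeless graph, so tw(G) ≥ 1. Therefore the treewidth is 1.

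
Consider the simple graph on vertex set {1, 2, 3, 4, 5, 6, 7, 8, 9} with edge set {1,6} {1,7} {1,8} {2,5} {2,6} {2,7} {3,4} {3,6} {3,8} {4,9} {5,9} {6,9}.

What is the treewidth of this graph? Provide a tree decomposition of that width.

Treewidth 3.
Bags: B1 = {2, 4, 5, 9}  B2 = {2, 4, 6, 9}  B3 = {2, 3, 4, 6}  B4 = {2, 3, 6, 7}  B5 = {1, 3, 6, 7}  B6 = {1, 3, 7, 8}
Tree: B1–B2, B2–B3, B3–B4, B4–B5, B5–B6

Every bag has size at most 4, so the width is 4 − 1 = 3 and tw(G) ≤ 3. For the lower bound: the 4 vertex sets {4,5,9}, {2}, {6}, {1,3,7,8} are disjoint, each induces a connected subgraph, and every pair is joined by at least one edge of G. Contracting each set to a single vertex therefore yields K_{4} as a minor, and since treewidth is minor-monotone, tw(G) ≥ tw(K_{4}) = 3. Combining the bounds, tw(G) = 3.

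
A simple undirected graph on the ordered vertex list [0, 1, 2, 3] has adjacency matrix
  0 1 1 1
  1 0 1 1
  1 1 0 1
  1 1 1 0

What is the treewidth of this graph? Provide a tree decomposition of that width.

A single bag containing all 4 vertices is trivially a valid decomposition of width 3. Conversely, {0, 1, 2, 3} is a clique of size 4, and the vertices of any clique must share a bag in every tree decomposition; so some bag has ≥ 4 vertices and tw(G) ≥ 3. The upper and lower bounds meet at 3, so that is the treewidth.

Treewidth 3.
Bags: B1 = {0, 1, 2, 3}
Tree: (single bag)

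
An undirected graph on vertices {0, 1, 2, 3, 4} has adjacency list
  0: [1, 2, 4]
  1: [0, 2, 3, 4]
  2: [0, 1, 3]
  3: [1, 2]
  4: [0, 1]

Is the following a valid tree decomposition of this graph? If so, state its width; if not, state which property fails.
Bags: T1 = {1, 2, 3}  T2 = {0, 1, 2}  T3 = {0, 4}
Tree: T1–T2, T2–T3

A tree decomposition must satisfy three properties: every vertex lies in some bag; for every edge, both endpoints lie together in some bag; and for every vertex, the bags containing it form a connected subtree. Here edge (1,4) lies in no bag, so the decomposition is invalid.

No — edge (1,4) lies in no bag.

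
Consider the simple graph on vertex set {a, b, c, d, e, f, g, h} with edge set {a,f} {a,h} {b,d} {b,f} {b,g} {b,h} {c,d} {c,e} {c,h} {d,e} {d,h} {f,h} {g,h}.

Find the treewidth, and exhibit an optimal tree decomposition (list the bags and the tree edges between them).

The largest bag has 3 vertices, giving width 2; this decomposition certifies tw(G) ≤ 2. For the lower bound, the 3 vertices {c, d, e} are pairwise adjacent, and any tree decomposition puts a clique entirely inside one bag — forcing width ≥ 2. Combining the bounds, tw(G) = 2.

Treewidth 2.
Bags: B1 = {b, f, h}  B2 = {b, d, h}  B3 = {c, d, h}  B4 = {a, f, h}  B5 = {c, d, e}  B6 = {b, g, h}
Tree: B1–B2, B2–B3, B1–B4, B3–B5, B1–B6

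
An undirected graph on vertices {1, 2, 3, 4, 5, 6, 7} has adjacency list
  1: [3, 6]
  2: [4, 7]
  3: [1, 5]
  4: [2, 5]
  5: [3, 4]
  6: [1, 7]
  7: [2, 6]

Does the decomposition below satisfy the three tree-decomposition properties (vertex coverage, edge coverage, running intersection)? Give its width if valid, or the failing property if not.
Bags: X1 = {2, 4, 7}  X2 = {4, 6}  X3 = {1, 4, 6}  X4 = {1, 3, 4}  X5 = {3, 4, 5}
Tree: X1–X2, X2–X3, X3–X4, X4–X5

No — edge (7,6) lies in no bag.

A tree decomposition must satisfy three properties: every vertex lies in some bag; for every edge, both endpoints lie together in some bag; and for every vertex, the bags containing it form a connected subtree. Here edge (7,6) lies in no bag, so the decomposition is invalid.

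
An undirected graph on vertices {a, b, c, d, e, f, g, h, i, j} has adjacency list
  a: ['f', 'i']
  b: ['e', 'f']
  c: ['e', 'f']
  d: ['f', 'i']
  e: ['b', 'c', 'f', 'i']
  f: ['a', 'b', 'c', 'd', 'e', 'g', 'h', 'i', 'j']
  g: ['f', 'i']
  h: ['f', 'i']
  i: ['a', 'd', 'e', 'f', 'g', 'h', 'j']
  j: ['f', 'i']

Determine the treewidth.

2

A width-2 tree decomposition is:
Bags: B1 = {e, f, i}  B2 = {f, h, i}  B3 = {d, f, i}  B4 = {a, f, i}  B5 = {c, e, f}  B6 = {f, i, j}  B7 = {f, g, i}  B8 = {b, e, f}
Tree: B1–B2, B1–B3, B2–B4, B1–B5, B2–B6, B4–B7, B1–B8
Each bag holds 3 vertices, so the decomposition has width 2, which upper-bounds the treewidth. Conversely, {c, e, f} is a clique of size 3, and the vertices of any clique must share a bag in every tree decomposition; so some bag has ≥ 3 vertices and tw(G) ≥ 2. Therefore the treewidth is 2.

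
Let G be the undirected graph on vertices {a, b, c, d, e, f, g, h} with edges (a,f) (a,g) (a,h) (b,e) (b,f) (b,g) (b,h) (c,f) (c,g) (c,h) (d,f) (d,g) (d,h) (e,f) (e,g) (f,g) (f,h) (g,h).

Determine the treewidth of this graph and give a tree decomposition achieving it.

The largest bag has 4 vertices, giving width 3; this decomposition certifies tw(G) ≤ 3. Conversely, {b, e, f, g} is a clique of size 4, and the vertices of any clique must share a bag in every tree decomposition; so some bag has ≥ 4 vertices and tw(G) ≥ 3. Combining the bounds, tw(G) = 3.

Treewidth 3.
Bags: B1 = {b, f, g, h}  B2 = {c, f, g, h}  B3 = {a, f, g, h}  B4 = {d, f, g, h}  B5 = {b, e, f, g}
Tree: B1–B2, B1–B3, B2–B4, B1–B5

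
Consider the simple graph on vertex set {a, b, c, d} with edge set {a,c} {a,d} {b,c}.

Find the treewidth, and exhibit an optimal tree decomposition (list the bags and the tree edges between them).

Treewidth 1.
One such decomposition:
Bags: B1 = {b, c}  B2 = {a, c}  B3 = {a, d}
Tree: B1–B2, B2–B3

The largest bag has 2 vertices, giving width 1; this decomposition certifies tw(G) ≤ 1. Since G has at least one edge (e.g. b–c), it is not an edgeless graph, so tw(G) ≥ 1. The upper and lower bounds meet at 1, so that is the treewidth.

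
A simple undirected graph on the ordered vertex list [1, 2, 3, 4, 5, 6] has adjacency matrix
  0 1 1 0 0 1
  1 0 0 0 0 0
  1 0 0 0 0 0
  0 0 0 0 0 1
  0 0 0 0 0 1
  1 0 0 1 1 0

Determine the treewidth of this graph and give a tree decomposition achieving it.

Treewidth 1.
Bags: B1 = {1, 6}  B2 = {5, 6}  B3 = {1, 3}  B4 = {4, 6}  B5 = {1, 2}
Tree: B1–B2, B1–B3, B1–B4, B1–B5

Each bag holds 2 vertices, so the decomposition has width 1, which upper-bounds the treewidth. Any graph with an edge has treewidth ≥ 1, and G has the edge 1–6. Therefore the treewidth is 1.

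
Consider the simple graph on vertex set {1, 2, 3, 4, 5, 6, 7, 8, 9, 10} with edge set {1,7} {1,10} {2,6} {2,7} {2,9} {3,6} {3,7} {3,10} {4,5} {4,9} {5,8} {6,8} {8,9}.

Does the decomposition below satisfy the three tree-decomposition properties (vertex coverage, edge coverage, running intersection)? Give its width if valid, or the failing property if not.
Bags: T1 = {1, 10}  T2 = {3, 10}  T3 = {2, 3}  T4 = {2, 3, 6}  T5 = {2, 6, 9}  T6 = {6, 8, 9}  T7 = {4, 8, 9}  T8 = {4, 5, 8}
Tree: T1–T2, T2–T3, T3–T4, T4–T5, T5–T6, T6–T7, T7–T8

No — vertex 7 appears in no bag.

A tree decomposition must satisfy three properties: every vertex lies in some bag; for every edge, both endpoints lie together in some bag; and for every vertex, the bags containing it form a connected subtree. Here vertex 7 appears in no bag, so the decomposition is invalid.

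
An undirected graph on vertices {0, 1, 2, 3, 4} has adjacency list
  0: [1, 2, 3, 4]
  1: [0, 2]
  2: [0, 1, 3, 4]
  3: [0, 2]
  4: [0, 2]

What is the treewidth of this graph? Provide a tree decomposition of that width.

Treewidth 2.
Bags: B1 = {0, 1, 2}  B2 = {0, 2, 4}  B3 = {0, 2, 3}
Tree: B1–B2, B1–B3

Each bag holds 3 vertices, so the decomposition has width 2, which upper-bounds the treewidth. For the lower bound, the 3 vertices {0, 1, 2} are pairwise adjacent, and any tree decomposition puts a clique entirely inside one bag — forcing width ≥ 2. Therefore the treewidth is 2.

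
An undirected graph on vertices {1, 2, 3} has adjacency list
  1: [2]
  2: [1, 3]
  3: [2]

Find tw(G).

1

A width-1 tree decomposition is:
Bags: B1 = {2, 3}  B2 = {1, 2}
Tree: B1–B2
The largest bag has 2 vertices, giving width 1; this decomposition certifies tw(G) ≤ 1. Any graph with an edge has treewidth ≥ 1, and G has the edge 2–3. Therefore the treewidth is 1.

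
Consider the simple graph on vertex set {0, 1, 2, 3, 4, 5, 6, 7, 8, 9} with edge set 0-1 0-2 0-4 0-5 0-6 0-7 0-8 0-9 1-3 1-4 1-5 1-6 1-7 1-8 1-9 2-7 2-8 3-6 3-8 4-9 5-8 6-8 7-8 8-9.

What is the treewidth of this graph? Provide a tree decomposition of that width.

Treewidth 3.
Bags: B1 = {0, 1, 8, 9}  B2 = {0, 1, 6, 8}  B3 = {0, 1, 7, 8}  B4 = {0, 2, 7, 8}  B5 = {1, 3, 6, 8}  B6 = {0, 1, 4, 9}  B7 = {0, 1, 5, 8}
Tree: B1–B2, B1–B3, B3–B4, B2–B5, B1–B6, B1–B7

The largest bag has 4 vertices, giving width 3; this decomposition certifies tw(G) ≤ 3. Conversely, {0, 1, 8, 9} is a clique of size 4, and the vertices of any clique must share a bag in every tree decomposition; so some bag has ≥ 4 vertices and tw(G) ≥ 3. Therefore the treewidth is 3.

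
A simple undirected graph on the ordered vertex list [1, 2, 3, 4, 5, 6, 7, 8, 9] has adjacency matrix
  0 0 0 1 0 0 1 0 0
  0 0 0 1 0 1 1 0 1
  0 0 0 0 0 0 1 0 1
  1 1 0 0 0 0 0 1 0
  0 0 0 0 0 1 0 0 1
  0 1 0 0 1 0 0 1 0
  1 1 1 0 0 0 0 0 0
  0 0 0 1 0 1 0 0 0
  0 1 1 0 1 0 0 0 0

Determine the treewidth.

A width-3 tree decomposition is:
Bags: B1 = {4, 5, 6, 8}  B2 = {2, 4, 5, 6}  B3 = {2, 4, 5, 9}  B4 = {1, 2, 4, 9}  B5 = {1, 2, 7, 9}  B6 = {1, 3, 7, 9}
Tree: B1–B2, B2–B3, B3–B4, B4–B5, B5–B6
Every bag has size at most 4, so the width is 4 − 1 = 3 and tw(G) ≤ 3. For the lower bound: the 4 vertex sets {5,6,8}, {4}, {2}, {1,3,7,9} are disjoint, each induces a connected subgraph, and every pair is joined by at least one edge of G. Contracting each set to a single vertex therefore yields K_{4} as a minor, and since treewidth is minor-monotone, tw(G) ≥ tw(K_{4}) = 3. Hence tw(G) = 3 exactly.

3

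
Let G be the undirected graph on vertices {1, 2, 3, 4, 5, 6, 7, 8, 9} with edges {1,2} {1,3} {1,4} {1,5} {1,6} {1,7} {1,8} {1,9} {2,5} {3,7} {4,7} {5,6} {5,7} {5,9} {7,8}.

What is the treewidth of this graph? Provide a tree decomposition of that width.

Treewidth 2.
One optimal decomposition is:
Bags: B1 = {1, 5, 7}  B2 = {1, 5, 9}  B3 = {1, 2, 5}  B4 = {1, 4, 7}  B5 = {1, 3, 7}  B6 = {1, 7, 8}  B7 = {1, 5, 6}
Tree: B1–B2, B1–B3, B1–B4, B4–B5, B5–B6, B2–B7

The largest bag has 3 vertices, giving width 2; this decomposition certifies tw(G) ≤ 2. Conversely, {1, 7, 8} is a clique of size 3, and the vertices of any clique must share a bag in every tree decomposition; so some bag has ≥ 3 vertices and tw(G) ≥ 2. Hence tw(G) = 2 exactly.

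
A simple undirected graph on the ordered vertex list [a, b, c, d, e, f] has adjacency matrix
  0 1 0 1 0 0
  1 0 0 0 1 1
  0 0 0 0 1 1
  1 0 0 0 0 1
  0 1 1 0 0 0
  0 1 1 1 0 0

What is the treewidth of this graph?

2

A width-2 tree decomposition is:
Bags: B1 = {c, e, f}  B2 = {b, e, f}  B3 = {b, d, f}  B4 = {a, b, d}
Tree: B1–B2, B2–B3, B3–B4
The largest bag has 3 vertices, giving width 2; this decomposition certifies tw(G) ≤ 2. Since c–e–b–f–c is a cycle in G, G is not acyclic. Forests are exactly the graphs of treewidth ≤ 1, so tw(G) ≥ 2. Combining the bounds, tw(G) = 2.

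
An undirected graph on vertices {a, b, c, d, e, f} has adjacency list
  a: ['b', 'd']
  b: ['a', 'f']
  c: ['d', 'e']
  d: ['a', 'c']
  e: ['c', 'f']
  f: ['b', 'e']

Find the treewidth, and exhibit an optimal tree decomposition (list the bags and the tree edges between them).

The largest bag has 3 vertices, giving width 2; this decomposition certifies tw(G) ≤ 2. For the lower bound, G contains the cycle e–f–b–a–d–c–e, so G is not a forest; only forests have treewidth ≤ 1, hence tw(G) ≥ 2. Therefore the treewidth is 2.

Treewidth 2.
One optimal decomposition is:
Bags: B1 = {b, e, f}  B2 = {a, b, e}  B3 = {a, d, e}  B4 = {c, d, e}
Tree: B1–B2, B2–B3, B3–B4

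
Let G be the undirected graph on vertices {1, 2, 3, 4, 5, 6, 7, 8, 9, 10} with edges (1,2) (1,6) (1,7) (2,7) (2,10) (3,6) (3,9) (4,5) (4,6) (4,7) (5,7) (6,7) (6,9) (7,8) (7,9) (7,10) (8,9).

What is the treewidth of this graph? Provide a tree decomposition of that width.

Each bag holds 3 vertices, so the decomposition has width 2, which upper-bounds the treewidth. On the other hand G contains the 3-clique {3, 6, 9}. A clique must lie in a single bag of any decomposition, so no decomposition can have width below 2. The upper and lower bounds meet at 2, so that is the treewidth.

Treewidth 2.
One optimal decomposition is:
Bags: B1 = {1, 2, 7}  B2 = {1, 6, 7}  B3 = {2, 7, 10}  B4 = {4, 6, 7}  B5 = {4, 5, 7}  B6 = {6, 7, 9}  B7 = {3, 6, 9}  B8 = {7, 8, 9}
Tree: B1–B2, B1–B3, B2–B4, B4–B5, B2–B6, B6–B7, B6–B8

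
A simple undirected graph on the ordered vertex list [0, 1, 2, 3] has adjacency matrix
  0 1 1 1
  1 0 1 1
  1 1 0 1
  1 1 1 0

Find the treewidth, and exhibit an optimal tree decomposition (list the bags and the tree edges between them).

Treewidth 3.
Bags: B1 = {0, 1, 2, 3}
Tree: (single bag)

With just one bag of size 4, the width is 4 − 1 = 3, so tw(G) ≤ 3. Conversely, {0, 1, 2, 3} is a clique of size 4, and the vertices of any clique must share a bag in every tree decomposition; so some bag has ≥ 4 vertices and tw(G) ≥ 3. Hence tw(G) = 3 exactly.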